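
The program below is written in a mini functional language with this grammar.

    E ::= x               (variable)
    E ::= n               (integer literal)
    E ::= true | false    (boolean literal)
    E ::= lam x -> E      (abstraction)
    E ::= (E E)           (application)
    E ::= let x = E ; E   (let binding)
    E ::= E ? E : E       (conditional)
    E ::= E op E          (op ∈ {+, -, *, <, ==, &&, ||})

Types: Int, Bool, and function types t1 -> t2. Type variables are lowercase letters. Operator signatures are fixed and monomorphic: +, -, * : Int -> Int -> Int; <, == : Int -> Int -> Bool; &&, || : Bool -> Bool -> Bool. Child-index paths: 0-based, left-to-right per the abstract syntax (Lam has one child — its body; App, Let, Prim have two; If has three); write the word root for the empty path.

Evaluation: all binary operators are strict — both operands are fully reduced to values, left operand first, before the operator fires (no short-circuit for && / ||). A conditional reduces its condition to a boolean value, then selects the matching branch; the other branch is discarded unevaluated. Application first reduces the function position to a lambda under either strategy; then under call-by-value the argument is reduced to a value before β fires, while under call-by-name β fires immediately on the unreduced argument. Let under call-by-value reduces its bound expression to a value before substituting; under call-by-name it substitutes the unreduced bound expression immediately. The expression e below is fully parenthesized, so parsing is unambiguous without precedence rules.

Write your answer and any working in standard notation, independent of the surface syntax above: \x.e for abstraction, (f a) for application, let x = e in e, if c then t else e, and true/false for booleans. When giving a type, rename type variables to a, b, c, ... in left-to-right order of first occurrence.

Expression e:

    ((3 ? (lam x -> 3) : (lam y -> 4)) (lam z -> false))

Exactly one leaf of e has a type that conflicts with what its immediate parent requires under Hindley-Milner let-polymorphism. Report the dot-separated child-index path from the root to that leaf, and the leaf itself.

Answer: 0.0 : 3

Derivation:
  unify Int ~ Bool
  FAIL: mismatch Int ~ Bool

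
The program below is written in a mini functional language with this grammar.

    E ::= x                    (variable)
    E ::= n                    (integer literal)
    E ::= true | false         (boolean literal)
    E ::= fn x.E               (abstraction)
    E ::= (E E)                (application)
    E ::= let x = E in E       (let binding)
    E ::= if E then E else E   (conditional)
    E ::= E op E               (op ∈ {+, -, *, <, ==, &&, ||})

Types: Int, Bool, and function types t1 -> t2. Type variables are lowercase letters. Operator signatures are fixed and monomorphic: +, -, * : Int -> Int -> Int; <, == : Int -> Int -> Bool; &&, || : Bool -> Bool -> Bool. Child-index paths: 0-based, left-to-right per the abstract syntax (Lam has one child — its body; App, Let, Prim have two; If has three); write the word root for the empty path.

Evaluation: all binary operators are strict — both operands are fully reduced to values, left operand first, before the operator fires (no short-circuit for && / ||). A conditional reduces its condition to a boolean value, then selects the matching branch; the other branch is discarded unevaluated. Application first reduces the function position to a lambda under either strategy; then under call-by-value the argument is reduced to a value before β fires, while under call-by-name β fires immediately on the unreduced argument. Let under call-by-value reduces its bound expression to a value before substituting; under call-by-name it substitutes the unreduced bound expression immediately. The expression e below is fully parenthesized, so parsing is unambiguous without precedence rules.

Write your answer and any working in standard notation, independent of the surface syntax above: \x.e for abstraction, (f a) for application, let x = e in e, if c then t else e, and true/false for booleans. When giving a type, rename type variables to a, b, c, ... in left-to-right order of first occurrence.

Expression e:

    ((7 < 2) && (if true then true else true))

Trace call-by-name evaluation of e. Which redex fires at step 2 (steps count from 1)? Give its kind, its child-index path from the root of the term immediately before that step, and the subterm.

Trace:
step 0: ((7 < 2) && (if true then true else true))
step 1: [delta@0] (false && (if true then true else true))
step 2: [if@1] (false && true)

Answer: if at 1 : (if true then true else true)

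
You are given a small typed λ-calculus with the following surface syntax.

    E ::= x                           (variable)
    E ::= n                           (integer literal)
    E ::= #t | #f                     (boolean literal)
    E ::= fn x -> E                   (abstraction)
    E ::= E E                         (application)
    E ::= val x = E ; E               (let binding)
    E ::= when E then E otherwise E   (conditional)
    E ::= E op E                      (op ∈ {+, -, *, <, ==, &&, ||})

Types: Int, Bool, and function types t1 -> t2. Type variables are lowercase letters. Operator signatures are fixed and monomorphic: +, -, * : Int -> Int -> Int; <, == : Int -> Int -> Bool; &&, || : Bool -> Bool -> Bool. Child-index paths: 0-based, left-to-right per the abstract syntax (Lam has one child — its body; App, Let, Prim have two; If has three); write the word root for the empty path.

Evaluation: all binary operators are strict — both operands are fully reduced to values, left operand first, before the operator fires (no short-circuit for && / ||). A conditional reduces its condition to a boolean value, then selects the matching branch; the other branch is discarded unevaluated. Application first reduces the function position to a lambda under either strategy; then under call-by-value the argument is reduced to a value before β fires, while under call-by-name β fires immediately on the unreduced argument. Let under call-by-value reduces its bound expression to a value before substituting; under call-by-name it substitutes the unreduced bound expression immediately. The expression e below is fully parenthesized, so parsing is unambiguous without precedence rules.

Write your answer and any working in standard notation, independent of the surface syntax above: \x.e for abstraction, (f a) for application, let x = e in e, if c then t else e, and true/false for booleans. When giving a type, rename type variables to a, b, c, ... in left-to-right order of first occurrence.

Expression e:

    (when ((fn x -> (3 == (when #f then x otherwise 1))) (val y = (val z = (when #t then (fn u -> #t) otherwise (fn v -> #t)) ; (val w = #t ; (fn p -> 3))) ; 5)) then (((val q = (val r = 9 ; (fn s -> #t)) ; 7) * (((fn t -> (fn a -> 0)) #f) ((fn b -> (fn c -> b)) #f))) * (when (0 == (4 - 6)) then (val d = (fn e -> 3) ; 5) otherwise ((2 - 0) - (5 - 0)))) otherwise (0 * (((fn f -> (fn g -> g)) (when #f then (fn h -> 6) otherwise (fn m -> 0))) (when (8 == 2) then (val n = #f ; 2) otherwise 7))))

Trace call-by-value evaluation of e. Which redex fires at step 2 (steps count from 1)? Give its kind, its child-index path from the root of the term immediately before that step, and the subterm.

Answer: let at 0.1.0 : (let z = (\u.true) in (let w = true in (\p.3)))

Trace:
step 0: (if ((\x.(3 == (if false then x else 1))) (let y = (let z = (if true then (\u.true) else (\v.true)) in (let w = true in (\p.3))) in 5)) then (((let q = (let r = 9 in (\s.true)) in 7) * (((\t.(\a.0)) false) ((\b.(\c.b)) false))) * (if (0 == (4 - 6)) then (let d = (\e.3) in 5) else ((2 - 0) - (5 - 0)))) else (0 * (((\f.(\g.g)) (if false then (\h.6) else (\m.0))) (if (8 == 2) then (let n = false in 2) else 7))))
step 1: [if@0.1.0.0] (if ((\x.(3 == (if false then x else 1))) (let y = (let z = (\u.true) in (let w = true in (\p.3))) in 5)) then (((let q = (let r = 9 in (\s.true)) in 7) * (((\t.(\a.0)) false) ((\b.(\c.b)) false))) * (if (0 == (4 - 6)) then (let d = (\e.3) in 5) else ((2 - 0) - (5 - 0)))) else (0 * (((\f.(\g.g)) (if false then (\h.6) else (\m.0))) (if (8 == 2) then (let n = false in 2) else 7))))
step 2: [let@0.1.0] (if ((\x.(3 == (if false then x else 1))) (let y = (let w = true in (\p.3)) in 5)) then (((let q = (let r = 9 in (\s.true)) in 7) * (((\t.(\a.0)) false) ((\b.(\c.b)) false))) * (if (0 == (4 - 6)) then (let d = (\e.3) in 5) else ((2 - 0) - (5 - 0)))) else (0 * (((\f.(\g.g)) (if false then (\h.6) else (\m.0))) (if (8 == 2) then (let n = false in 2) else 7))))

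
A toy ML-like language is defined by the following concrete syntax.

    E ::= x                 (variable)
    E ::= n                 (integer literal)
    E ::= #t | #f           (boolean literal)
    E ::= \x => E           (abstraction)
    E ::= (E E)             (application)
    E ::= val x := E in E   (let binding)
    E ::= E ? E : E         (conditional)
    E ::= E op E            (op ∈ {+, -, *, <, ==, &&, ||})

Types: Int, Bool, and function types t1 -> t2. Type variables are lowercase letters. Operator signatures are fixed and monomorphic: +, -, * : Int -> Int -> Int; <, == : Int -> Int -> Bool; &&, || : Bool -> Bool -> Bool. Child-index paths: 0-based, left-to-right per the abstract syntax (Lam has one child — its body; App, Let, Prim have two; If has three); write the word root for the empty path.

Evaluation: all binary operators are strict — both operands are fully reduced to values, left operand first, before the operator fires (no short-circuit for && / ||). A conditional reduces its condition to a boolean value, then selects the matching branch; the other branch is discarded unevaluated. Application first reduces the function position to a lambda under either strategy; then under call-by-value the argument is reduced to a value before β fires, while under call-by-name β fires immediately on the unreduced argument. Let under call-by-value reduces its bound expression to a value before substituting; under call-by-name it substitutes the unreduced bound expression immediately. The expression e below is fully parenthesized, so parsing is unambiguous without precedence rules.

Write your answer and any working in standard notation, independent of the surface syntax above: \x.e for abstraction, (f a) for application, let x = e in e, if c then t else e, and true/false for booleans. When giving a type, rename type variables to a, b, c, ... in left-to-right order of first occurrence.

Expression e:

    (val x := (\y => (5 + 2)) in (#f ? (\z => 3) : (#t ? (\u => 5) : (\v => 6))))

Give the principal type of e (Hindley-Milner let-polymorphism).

Answer: a -> Int

Trace:
  unify Int ~ Int
  unify Int ~ Int
\y._ : a -> Int
let x : forall. a -> Int
  unify Bool ~ Bool
\z._ : b -> Int
  unify Bool ~ Bool
\u._ : c -> Int
\v._ : d -> Int
  unify c -> Int ~ d -> Int
  unify c ~ d
  unify Int ~ Int
  unify b -> Int ~ d -> Int
  unify b ~ d
  unify Int ~ Int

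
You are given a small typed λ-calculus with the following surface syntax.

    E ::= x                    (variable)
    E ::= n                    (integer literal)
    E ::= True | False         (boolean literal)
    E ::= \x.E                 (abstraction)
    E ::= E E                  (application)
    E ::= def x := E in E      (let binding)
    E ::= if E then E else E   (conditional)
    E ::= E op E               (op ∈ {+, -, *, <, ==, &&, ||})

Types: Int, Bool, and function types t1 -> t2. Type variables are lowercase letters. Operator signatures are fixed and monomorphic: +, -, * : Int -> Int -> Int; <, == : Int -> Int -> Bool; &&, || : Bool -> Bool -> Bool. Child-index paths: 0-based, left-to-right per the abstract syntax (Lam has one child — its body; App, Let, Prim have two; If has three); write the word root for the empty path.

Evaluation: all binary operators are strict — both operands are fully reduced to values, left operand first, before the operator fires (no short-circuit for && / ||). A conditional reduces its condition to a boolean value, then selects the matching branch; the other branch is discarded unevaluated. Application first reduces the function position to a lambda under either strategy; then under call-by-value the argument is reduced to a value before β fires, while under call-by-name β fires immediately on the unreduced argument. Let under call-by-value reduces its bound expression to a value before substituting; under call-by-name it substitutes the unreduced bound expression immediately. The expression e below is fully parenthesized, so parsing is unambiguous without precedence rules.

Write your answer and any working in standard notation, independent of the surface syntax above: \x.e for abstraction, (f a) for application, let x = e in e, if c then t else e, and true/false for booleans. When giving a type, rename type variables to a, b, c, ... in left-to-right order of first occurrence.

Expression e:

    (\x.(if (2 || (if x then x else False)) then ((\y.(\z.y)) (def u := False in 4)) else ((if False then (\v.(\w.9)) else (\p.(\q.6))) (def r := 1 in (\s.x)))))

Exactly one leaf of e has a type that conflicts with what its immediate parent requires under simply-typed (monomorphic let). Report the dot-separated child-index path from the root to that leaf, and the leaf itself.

Derivation:
  unify Int ~ Bool
  FAIL: mismatch Int ~ Bool

Answer: 0.0.0 : 2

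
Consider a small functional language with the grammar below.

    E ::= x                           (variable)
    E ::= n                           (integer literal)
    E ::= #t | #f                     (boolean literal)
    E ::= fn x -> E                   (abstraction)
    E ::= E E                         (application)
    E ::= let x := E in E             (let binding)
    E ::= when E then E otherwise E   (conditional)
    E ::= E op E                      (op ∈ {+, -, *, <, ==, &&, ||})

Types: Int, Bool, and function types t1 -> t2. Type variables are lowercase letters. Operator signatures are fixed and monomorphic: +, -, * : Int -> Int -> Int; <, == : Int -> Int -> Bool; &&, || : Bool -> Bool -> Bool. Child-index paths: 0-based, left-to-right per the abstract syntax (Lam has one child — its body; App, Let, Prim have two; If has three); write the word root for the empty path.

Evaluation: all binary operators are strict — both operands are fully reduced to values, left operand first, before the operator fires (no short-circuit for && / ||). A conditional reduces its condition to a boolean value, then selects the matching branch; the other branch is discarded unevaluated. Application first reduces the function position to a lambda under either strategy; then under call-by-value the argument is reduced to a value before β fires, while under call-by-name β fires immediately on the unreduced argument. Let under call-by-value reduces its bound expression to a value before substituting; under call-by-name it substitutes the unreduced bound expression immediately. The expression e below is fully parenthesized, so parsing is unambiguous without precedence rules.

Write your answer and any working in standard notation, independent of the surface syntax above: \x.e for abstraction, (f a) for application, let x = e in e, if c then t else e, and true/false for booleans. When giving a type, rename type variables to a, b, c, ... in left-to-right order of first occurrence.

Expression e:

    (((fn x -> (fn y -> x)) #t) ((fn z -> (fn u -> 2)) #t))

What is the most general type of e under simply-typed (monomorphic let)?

Answer: Bool

Working:
x : a
\y._ : b -> a
\x._ : a -> b -> a
  unify a -> b -> a ~ Bool -> c
  unify a ~ Bool
  unify b -> Bool ~ c
_ _ : b -> Bool
\u._ : e -> Int
\z._ : d -> e -> Int
  unify d -> e -> Int ~ Bool -> f
  unify d ~ Bool
  unify e -> Int ~ f
_ _ : e -> Int
  unify b -> Bool ~ (e -> Int) -> g
  unify b ~ e -> Int
  unify Bool ~ g
_ _ : Bool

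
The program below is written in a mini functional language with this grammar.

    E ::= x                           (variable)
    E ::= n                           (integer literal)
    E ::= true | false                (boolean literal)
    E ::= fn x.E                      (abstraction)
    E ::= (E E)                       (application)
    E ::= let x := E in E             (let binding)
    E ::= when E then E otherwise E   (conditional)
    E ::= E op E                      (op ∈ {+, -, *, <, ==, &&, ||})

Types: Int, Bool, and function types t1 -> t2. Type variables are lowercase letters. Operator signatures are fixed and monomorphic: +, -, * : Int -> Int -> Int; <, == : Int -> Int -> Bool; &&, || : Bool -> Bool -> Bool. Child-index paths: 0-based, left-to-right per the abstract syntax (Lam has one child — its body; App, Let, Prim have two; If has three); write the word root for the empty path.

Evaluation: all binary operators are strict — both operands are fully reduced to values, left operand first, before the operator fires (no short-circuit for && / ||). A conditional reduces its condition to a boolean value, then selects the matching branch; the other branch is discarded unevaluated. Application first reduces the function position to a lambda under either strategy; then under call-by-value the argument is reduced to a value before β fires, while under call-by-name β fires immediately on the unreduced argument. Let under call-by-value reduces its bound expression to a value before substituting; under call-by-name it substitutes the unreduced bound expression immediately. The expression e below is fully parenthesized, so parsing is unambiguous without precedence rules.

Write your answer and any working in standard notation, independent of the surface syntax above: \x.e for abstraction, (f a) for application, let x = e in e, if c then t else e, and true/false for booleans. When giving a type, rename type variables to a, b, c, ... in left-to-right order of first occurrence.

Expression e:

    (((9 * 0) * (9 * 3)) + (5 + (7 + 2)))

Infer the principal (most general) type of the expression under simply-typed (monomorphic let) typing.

Answer: Int

Working:
  unify Int ~ Int
  unify Int ~ Int
  unify Int ~ Int
  unify Int ~ Int
  unify Int ~ Int
  unify Int ~ Int
  unify Int ~ Int
  unify Int ~ Int
  unify Int ~ Int
  unify Int ~ Int
  unify Int ~ Int
  unify Int ~ Int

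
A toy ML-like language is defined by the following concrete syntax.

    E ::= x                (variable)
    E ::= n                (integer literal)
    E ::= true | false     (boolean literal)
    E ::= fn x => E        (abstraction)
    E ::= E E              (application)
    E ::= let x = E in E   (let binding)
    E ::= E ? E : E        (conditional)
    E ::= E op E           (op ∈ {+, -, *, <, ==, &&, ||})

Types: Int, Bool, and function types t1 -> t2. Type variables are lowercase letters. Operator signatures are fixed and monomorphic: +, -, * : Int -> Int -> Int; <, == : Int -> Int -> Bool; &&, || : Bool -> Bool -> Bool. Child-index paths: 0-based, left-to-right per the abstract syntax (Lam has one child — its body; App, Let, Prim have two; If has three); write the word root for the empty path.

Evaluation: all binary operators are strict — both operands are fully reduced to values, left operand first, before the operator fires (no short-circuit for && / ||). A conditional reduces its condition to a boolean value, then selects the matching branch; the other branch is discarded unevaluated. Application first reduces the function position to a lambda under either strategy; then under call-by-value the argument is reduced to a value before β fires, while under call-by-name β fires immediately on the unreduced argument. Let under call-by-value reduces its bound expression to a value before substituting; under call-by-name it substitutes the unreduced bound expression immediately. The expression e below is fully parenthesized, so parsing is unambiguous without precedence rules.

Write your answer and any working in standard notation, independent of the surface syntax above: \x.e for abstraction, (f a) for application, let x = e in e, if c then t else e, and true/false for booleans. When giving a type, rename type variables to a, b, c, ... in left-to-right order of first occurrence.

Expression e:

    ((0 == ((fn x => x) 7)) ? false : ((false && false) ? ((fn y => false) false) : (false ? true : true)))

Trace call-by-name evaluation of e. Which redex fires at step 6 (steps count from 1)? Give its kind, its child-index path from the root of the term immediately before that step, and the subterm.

Working:
step 0: (if (0 == ((\x.x) 7)) then false else (if (false && false) then ((\y.false) false) else (if false then true else true)))
step 1: [beta@0.1] (if (0 == 7) then false else (if (false && false) then ((\y.false) false) else (if false then true else true)))
step 2: [delta@0] (if false then false else (if (false && false) then ((\y.false) false) else (if false then true else true)))
step 3: [if@root] (if (false && false) then ((\y.false) false) else (if false then true else true))
step 4: [delta@0] (if false then ((\y.false) false) else (if false then true else true))
step 5: [if@root] (if false then true else true)
step 6: [if@root] true

Answer: if at root : (if false then true else true)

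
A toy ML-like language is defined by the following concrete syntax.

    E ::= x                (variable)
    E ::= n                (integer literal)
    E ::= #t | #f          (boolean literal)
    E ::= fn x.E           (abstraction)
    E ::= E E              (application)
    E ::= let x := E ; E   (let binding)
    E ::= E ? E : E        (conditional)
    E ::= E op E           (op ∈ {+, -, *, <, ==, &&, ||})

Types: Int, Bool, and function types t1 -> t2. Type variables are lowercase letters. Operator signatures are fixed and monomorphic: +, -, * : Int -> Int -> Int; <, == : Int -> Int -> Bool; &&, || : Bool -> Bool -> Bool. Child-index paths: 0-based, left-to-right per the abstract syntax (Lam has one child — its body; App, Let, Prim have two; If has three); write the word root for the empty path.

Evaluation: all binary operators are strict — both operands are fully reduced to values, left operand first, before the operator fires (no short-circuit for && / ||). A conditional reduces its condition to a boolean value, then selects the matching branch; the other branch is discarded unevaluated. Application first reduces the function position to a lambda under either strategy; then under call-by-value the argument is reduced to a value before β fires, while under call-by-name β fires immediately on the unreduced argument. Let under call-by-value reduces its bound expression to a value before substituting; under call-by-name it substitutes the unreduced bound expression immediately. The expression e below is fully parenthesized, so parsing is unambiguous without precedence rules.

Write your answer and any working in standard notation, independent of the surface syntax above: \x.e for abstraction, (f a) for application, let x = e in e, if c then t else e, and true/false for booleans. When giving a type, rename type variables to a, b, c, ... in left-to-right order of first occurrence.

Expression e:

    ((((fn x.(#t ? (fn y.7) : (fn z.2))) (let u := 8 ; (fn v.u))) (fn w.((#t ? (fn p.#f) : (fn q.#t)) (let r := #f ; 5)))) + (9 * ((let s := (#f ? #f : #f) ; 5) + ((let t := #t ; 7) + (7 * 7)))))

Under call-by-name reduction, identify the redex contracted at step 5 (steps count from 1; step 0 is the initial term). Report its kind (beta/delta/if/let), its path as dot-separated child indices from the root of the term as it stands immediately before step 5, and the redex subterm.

Answer: let at 1.1.1.0 : (let t = true in 7)

Derivation:
step 0: ((((\x.(if true then (\y.7) else (\z.2))) (let u = 8 in (\v.u))) (\w.((if true then (\p.false) else (\q.true)) (let r = false in 5)))) + (9 * ((let s = (if false then false else false) in 5) + ((let t = true in 7) + (7 * 7)))))
step 1: [beta@0.0] (((if true then (\y.7) else (\z.2)) (\w.((if true then (\p.false) else (\q.true)) (let r = false in 5)))) + (9 * ((let s = (if false then false else false) in 5) + ((let t = true in 7) + (7 * 7)))))
step 2: [if@0.0] (((\y.7) (\w.((if true then (\p.false) else (\q.true)) (let r = false in 5)))) + (9 * ((let s = (if false then false else false) in 5) + ((let t = true in 7) + (7 * 7)))))
step 3: [beta@0] (7 + (9 * ((let s = (if false then false else false) in 5) + ((let t = true in 7) + (7 * 7)))))
step 4: [let@1.1.0] (7 + (9 * (5 + ((let t = true in 7) + (7 * 7)))))
step 5: [let@1.1.1.0] (7 + (9 * (5 + (7 + (7 * 7)))))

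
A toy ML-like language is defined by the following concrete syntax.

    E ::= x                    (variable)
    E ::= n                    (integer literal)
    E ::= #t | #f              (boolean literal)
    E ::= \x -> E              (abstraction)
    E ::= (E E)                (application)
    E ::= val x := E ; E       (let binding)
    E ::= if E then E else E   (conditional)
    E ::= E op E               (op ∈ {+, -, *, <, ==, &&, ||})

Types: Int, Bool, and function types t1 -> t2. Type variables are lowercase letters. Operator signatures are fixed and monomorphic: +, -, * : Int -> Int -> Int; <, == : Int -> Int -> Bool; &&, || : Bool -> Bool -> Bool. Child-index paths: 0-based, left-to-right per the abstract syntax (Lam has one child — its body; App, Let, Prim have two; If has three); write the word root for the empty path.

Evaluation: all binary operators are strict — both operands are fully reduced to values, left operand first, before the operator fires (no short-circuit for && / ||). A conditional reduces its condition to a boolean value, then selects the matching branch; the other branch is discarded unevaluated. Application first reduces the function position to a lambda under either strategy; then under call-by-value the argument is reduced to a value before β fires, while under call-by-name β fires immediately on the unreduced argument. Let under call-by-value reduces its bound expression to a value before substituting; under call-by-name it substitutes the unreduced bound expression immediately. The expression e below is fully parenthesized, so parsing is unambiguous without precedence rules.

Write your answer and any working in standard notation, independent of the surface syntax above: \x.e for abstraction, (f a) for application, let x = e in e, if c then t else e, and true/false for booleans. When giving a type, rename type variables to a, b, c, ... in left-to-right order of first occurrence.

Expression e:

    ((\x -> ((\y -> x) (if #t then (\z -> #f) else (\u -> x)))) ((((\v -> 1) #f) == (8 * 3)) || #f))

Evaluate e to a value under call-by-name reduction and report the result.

Derivation:
step 0: ((\x.((\y.x) (if true then (\z.false) else (\u.x)))) ((((\v.1) false) == (8 * 3)) || false))
step 1: [beta@root] ((\y.((((\v.1) false) == (8 * 3)) || false)) (if true then (\z.false) else (\u.((((\v.1) false) == (8 * 3)) || false))))
step 2: [beta@root] ((((\v.1) false) == (8 * 3)) || false)
step 3: [beta@0.0] ((1 == (8 * 3)) || false)
step 4: [delta@0.1] ((1 == 24) || false)
step 5: [delta@0] (false || false)
step 6: [delta@root] false

Answer: false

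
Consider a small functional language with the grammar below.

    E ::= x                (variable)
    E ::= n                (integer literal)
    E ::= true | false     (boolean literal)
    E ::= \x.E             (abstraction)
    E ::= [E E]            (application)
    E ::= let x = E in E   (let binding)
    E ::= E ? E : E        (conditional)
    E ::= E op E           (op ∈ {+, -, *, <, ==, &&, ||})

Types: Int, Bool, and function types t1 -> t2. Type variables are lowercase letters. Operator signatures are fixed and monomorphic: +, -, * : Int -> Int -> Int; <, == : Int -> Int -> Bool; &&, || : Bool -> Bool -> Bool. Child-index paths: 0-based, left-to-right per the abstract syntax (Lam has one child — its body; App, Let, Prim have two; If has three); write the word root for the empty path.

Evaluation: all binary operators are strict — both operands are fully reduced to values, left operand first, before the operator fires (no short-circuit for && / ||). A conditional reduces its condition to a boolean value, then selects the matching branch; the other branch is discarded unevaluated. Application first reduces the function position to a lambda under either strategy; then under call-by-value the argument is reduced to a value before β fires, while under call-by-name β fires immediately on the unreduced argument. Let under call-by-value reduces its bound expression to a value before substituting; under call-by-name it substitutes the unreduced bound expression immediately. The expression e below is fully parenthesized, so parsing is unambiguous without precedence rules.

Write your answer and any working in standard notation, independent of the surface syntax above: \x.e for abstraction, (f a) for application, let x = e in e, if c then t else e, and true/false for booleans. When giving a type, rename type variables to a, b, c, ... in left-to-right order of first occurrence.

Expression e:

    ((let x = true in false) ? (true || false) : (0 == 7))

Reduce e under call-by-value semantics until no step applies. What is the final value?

Answer: false

Working:
step 0: (if (let x = true in false) then (true || false) else (0 == 7))
step 1: [let@0] (if false then (true || false) else (0 == 7))
step 2: [if@root] (0 == 7)
step 3: [delta@root] false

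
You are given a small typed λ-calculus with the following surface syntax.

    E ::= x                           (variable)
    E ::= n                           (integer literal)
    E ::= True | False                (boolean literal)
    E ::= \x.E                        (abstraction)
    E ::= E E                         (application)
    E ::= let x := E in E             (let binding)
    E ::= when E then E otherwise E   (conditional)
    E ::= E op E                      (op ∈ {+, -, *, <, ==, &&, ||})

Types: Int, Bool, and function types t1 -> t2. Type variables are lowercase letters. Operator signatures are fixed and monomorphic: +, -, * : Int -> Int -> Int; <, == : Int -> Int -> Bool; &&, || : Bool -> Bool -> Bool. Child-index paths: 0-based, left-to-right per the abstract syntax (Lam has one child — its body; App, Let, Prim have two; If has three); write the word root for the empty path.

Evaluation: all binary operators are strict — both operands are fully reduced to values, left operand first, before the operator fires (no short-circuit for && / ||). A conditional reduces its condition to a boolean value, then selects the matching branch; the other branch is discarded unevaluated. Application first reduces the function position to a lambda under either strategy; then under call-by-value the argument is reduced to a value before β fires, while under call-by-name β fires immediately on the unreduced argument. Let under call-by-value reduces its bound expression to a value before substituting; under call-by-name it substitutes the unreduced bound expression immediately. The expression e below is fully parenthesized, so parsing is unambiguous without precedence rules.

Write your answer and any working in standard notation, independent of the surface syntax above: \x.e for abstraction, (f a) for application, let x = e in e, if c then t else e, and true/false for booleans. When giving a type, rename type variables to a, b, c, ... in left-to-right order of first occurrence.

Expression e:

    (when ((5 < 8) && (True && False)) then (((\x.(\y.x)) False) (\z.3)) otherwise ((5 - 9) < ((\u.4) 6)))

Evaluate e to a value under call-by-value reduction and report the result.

Derivation:
step 0: (if ((5 < 8) && (true && false)) then (((\x.(\y.x)) false) (\z.3)) else ((5 - 9) < ((\u.4) 6)))
step 1: [delta@0.0] (if (true && (true && false)) then (((\x.(\y.x)) false) (\z.3)) else ((5 - 9) < ((\u.4) 6)))
step 2: [delta@0.1] (if (true && false) then (((\x.(\y.x)) false) (\z.3)) else ((5 - 9) < ((\u.4) 6)))
step 3: [delta@0] (if false then (((\x.(\y.x)) false) (\z.3)) else ((5 - 9) < ((\u.4) 6)))
step 4: [if@root] ((5 - 9) < ((\u.4) 6))
step 5: [delta@0] (-4 < ((\u.4) 6))
step 6: [beta@1] (-4 < 4)
step 7: [delta@root] true

Answer: true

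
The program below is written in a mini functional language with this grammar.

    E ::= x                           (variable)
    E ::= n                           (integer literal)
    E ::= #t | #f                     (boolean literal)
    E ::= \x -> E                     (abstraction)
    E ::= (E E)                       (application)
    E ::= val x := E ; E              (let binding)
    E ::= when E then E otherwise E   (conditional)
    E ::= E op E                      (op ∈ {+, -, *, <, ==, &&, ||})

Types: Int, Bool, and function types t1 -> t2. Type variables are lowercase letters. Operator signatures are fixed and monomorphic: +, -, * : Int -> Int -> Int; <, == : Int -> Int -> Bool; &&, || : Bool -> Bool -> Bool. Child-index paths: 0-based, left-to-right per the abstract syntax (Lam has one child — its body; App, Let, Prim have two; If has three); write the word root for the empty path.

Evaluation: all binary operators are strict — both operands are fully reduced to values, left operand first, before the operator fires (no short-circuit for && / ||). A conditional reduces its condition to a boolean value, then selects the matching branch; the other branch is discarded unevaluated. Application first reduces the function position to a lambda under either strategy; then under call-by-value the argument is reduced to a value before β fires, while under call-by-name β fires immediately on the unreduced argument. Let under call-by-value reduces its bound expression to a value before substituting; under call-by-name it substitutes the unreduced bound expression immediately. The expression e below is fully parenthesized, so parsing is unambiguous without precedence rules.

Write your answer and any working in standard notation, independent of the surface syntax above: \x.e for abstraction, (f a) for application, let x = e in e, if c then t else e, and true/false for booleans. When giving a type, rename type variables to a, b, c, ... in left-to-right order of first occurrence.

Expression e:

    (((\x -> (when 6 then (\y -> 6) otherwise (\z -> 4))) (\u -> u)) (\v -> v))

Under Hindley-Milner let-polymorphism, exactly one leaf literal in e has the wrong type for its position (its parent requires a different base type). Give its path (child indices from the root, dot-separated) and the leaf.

Trace:
  unify Int ~ Bool
  FAIL: mismatch Int ~ Bool

Answer: 0.0.0.0 : 6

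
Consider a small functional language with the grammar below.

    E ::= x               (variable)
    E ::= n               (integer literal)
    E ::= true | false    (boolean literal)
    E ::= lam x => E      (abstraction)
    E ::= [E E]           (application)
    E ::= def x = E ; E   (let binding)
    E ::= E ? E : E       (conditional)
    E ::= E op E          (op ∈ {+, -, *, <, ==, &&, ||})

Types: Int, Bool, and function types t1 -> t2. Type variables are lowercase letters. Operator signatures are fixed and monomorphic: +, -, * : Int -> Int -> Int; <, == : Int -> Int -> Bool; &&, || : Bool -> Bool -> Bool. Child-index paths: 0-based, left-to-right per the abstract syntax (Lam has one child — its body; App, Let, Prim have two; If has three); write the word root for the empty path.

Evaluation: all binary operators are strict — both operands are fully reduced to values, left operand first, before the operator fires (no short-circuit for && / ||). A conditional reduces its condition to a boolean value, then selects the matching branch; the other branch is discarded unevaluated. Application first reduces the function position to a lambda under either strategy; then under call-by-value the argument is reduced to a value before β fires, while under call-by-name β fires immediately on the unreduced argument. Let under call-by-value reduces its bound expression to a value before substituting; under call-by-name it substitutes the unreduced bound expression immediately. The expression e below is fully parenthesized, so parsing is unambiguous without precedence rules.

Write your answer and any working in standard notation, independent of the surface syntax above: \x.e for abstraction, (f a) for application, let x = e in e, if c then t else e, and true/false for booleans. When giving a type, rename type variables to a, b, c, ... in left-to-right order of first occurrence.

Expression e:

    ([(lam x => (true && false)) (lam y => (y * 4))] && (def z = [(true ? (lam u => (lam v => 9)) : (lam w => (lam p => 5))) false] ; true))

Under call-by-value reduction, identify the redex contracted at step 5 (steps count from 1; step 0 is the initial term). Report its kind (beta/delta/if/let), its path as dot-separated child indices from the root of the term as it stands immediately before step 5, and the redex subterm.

Answer: let at 1 : (let z = (\v.9) in true)

Trace:
step 0: (((\x.(true && false)) (\y.(y * 4))) && (let z = ((if true then (\u.(\v.9)) else (\w.(\p.5))) false) in true))
step 1: [beta@0] ((true && false) && (let z = ((if true then (\u.(\v.9)) else (\w.(\p.5))) false) in true))
step 2: [delta@0] (false && (let z = ((if true then (\u.(\v.9)) else (\w.(\p.5))) false) in true))
step 3: [if@1.0.0] (false && (let z = ((\u.(\v.9)) false) in true))
step 4: [beta@1.0] (false && (let z = (\v.9) in true))
step 5: [let@1] (false && true)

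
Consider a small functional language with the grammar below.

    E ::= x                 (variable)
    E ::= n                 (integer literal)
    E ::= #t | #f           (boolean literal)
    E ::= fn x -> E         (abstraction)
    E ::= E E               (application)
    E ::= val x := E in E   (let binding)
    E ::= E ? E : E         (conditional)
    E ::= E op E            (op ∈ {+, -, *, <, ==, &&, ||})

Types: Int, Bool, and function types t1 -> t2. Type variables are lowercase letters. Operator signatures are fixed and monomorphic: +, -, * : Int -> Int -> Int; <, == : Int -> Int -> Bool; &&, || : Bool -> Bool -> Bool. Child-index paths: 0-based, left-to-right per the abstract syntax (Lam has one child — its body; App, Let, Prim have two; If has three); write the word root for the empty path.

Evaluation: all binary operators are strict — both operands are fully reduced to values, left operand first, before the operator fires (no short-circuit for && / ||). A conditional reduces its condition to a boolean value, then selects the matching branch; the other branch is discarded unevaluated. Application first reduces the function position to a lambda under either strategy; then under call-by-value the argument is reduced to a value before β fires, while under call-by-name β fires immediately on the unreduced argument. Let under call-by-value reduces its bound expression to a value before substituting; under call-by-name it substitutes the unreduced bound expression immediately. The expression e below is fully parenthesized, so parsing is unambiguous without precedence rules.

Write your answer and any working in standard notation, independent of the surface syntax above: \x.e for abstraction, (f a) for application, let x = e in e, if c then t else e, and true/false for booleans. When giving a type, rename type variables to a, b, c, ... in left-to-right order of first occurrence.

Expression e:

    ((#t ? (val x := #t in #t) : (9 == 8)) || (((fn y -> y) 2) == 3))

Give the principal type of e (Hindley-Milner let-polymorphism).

Derivation:
  unify Bool ~ Bool
let x : Bool
  unify Int ~ Int
  unify Int ~ Int
  unify Bool ~ Bool
  unify Bool ~ Bool
y : a
\y._ : a -> a
  unify a -> a ~ Int -> b
  unify a ~ Int
  unify Int ~ b
_ _ : Int
  unify Int ~ Int
  unify Int ~ Int
  unify Bool ~ Bool

Answer: Bool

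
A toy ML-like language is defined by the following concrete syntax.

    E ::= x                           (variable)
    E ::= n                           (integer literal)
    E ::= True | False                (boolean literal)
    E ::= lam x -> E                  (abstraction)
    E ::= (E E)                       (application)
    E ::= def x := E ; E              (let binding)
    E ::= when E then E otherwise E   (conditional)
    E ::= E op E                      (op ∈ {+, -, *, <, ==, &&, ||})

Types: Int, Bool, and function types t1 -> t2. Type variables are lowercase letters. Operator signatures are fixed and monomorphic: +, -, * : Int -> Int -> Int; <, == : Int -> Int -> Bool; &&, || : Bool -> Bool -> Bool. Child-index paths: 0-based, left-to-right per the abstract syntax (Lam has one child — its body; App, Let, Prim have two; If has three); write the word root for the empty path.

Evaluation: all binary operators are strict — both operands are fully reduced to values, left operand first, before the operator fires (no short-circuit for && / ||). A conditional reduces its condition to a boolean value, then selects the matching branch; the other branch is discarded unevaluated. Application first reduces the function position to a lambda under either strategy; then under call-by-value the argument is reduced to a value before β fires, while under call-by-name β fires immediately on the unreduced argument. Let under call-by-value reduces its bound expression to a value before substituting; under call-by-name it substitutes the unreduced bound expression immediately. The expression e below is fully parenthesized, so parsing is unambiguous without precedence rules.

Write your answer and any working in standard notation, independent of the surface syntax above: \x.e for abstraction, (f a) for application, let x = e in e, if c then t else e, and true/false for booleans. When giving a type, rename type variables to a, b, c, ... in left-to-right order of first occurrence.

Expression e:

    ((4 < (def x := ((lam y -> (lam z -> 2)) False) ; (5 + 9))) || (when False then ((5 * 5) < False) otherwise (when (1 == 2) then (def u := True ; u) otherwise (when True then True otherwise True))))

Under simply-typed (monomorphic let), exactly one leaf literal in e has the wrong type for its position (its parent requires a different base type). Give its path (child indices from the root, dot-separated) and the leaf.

Answer: 1.1.1 : false

Working:
  unify Int ~ Int
\z._ : b -> Int
\y._ : a -> b -> Int
  unify a -> b -> Int ~ Bool -> c
  unify a ~ Bool
  unify b -> Int ~ c
_ _ : b -> Int
let x : b -> Int
  unify Int ~ Int
  unify Int ~ Int
  unify Int ~ Int
  unify Bool ~ Bool
  unify Bool ~ Bool
  unify Int ~ Int
  unify Int ~ Int
  unify Int ~ Int
  unify Bool ~ Int
  FAIL: mismatch Bool ~ Int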